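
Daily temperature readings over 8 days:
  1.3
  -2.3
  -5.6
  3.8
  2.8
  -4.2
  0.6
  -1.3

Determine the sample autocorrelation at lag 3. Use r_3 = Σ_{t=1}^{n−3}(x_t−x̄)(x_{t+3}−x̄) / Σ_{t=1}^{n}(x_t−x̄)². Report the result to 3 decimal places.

0.305

Mean x̄ = (1.3 − 2.3 − 5.6 + 3.8 + 2.8 − 4.2 + 0.6 − 1.3)/8 = -0.6125
Deviations from mean: 1.9125, -1.6875, -4.9875, 4.4125, 3.4125, -3.5875, 1.2125, -0.6875
Σ(x_t−x̄)(x_{t+3}−x̄) = (8.4389) + (-5.7586) + (17.8927) + (5.3502) + (-2.3461) = 23.5770
Denominator Σ(x_t−x̄)² = 77.3088
r_3 = 23.5770 / 77.3088 = 0.305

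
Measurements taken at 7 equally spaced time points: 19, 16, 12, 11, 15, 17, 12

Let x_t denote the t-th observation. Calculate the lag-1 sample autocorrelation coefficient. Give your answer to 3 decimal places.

Mean x̄ = (19 + 16 + 12 + 11 + 15 + 17 + 12)/7 = 14.5714
Σ(x_t−x̄)(x_{t+1}−x̄) = (6.3265) + (-3.6735) + (9.1837) + (-1.5306) + (1.0408) + (-6.2449) = 5.1020
Denominator Σ(x_t−x̄)² = 53.7143
r_1 = 5.1020 / 53.7143 = 0.095

0.095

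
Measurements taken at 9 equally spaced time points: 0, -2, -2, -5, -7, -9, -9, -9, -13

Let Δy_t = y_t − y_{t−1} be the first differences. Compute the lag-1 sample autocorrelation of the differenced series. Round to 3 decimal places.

First differences Δy: -2, 0, -3, -2, -2, 0, 0, -4
Mean of differences = -1.6250
Numerator Σ(Δy_t−Δȳ)(Δy_{t+1}−Δȳ) = -4.0156
Denominator Σ(Δy_t−Δȳ)² = 15.8750
r_1(Δy) = -4.0156 / 15.8750 = -0.253

-0.253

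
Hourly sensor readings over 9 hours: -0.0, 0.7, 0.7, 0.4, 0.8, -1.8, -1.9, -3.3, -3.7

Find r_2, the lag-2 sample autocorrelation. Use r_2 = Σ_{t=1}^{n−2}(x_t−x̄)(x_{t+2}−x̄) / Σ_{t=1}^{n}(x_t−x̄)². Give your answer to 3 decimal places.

0.321

Mean x̄ = (-0.0 + 0.7 + 0.7 + 0.4 + 0.8 − 1.8 − 1.9 − 3.3 − 3.7)/9 = -0.9000
Σ(x_t−x̄)(x_{t+2}−x̄) = (1.4400) + (2.0800) + (2.7200) + (-1.1700) + (-1.7000) + (2.1600) + (2.8000) = 8.3300
Denominator Σ(x_t−x̄)² = 25.9200
r_2 = 8.3300 / 25.9200 = 0.321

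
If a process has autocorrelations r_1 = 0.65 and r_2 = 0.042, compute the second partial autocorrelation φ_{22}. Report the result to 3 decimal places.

φ_{22} = (r_2 − r_1²) / (1 − r_1²)
r_1² = (0.65)² = 0.4225
Numerator = 0.042 − 0.4225 = -0.3805; denominator = 1 − 0.4225 = 0.5775
φ_{22} = -0.3805 / 0.5775 = -0.659

-0.659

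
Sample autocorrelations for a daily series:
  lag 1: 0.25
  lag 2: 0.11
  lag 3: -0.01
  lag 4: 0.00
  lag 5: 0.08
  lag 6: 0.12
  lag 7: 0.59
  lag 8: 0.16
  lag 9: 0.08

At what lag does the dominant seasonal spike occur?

7

The largest autocorrelation is r_7 = 0.59; the remaining lags stay at or below 0.25. The elevated value at lag 1 (0.25), dropping to 0.11 at lag 2, reflects decaying short-term dependence rather than seasonality.
The dominant spike at lag 7 indicates a seasonal period of 7.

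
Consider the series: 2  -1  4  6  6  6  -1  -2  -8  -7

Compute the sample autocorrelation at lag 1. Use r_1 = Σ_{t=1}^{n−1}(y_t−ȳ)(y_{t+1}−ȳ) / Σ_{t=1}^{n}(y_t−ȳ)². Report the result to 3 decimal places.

Mean ȳ = (2 − 1 + 4 + 6 + 6 + 6 − 1 − 2 − 8 − 7)/10 = 0.5000
Numerator Σ_{t=1}^{9}(y_t−ȳ)(y_{t+1}−ȳ) = 152.7500
Denominator Σ(y_t−ȳ)² = 244.5000
r_1 = 152.7500 / 244.5000 = 0.625

0.625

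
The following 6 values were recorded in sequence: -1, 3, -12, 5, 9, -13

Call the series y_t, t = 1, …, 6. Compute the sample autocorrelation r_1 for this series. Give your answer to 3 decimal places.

-0.399

Mean ȳ = (-1 + 3 − 12 + 5 + 9 − 13)/6 = -1.5000
Numerator Σ_{t=1}^{5}(y_t−ȳ)(y_{t+1}−ȳ) = -165.7500
Denominator Σ(y_t−ȳ)² = 415.5000
r_1 = -165.7500 / 415.5000 = -0.399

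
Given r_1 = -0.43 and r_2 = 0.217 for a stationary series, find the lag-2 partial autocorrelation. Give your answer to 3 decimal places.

φ_{22} = (r_2 − r_1²) / (1 − r_1²)
r_1² = (-0.43)² = 0.1849
Numerator = 0.217 − 0.1849 = 0.0321; denominator = 1 − 0.1849 = 0.8151
φ_{22} = 0.0321 / 0.8151 = 0.039

0.039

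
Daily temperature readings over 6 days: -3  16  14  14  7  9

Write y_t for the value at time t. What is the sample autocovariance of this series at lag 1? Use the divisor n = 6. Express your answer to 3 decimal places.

-6.958

Mean ȳ = (-3 + 16 + 14 + 14 + 7 + 9)/6 = 9.5000
Deviations: -12.5000, 6.5000, 4.5000, 4.5000, -2.5000, -0.5000
Σ_{t=1}^{5}(y_t−ȳ)(y_{t+1}−ȳ) = -41.7500
γ_1 = -41.7500 / 6 = -6.958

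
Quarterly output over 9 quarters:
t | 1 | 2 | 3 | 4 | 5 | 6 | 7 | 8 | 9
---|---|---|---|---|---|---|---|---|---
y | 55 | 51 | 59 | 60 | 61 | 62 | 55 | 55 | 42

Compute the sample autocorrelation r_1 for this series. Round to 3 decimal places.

0.213

Mean ȳ = (55 + 51 + 59 + 60 + 61 + 62 + 55 + 55 + 42)/9 = 55.5556
Numerator Σ_{t=1}^{8}(y_t−ȳ)(y_{t+1}−ȳ) = 65.6914
Denominator Σ(y_t−ȳ)² = 308.2222
r_1 = 65.6914 / 308.2222 = 0.213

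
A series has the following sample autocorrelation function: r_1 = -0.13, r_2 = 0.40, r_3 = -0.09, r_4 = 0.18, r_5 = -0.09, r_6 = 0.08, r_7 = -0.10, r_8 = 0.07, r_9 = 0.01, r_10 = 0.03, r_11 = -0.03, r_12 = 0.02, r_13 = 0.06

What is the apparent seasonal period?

The largest autocorrelation is r_2 = 0.40, with a weaker echo at lag 4 (0.18); the remaining lags stay at or below 0.08.
The dominant spike at lag 2 indicates a seasonal period of 2.

2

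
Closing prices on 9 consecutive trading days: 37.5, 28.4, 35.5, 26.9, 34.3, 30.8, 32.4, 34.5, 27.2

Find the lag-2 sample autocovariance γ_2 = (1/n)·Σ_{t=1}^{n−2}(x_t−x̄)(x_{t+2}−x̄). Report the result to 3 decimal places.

5.308

Mean x̄ = (37.5 + 28.4 + 35.5 + 26.9 + 34.3 + 30.8 + 32.4 + 34.5 + 27.2)/9 = 31.9444
Σ_{t=1}^{7}(x_t−x̄)(x_{t+2}−x̄) = 47.7683
γ_2 = 47.7683 / 9 = 5.308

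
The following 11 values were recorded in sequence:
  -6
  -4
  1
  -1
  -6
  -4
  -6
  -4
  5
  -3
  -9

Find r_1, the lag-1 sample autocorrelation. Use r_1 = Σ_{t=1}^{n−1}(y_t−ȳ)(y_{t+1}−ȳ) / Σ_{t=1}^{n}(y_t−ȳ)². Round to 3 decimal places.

Mean ȳ = (-6 − 4 + 1 − 1 − 6 − 4 − 6 − 4 + 5 − 3 − 9)/11 = -3.3636
Numerator Σ_{t=1}^{10}(y_t−ȳ)(y_{t+1}−ȳ) = 3.6860
Denominator Σ(y_t−ȳ)² = 148.5455
r_1 = 3.6860 / 148.5455 = 0.025

0.025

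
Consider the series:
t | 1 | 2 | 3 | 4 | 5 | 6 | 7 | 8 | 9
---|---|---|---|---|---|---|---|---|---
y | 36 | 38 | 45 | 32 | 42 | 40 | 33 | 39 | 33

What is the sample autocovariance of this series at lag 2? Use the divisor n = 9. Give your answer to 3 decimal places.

1.055

Mean ȳ = (36 + 38 + 45 + 32 + 42 + 40 + 33 + 39 + 33)/9 = 37.5556
Σ_{t=1}^{7}(y_t−ȳ)(y_{t+2}−ȳ) = 9.4938
γ_2 = 9.4938 / 9 = 1.055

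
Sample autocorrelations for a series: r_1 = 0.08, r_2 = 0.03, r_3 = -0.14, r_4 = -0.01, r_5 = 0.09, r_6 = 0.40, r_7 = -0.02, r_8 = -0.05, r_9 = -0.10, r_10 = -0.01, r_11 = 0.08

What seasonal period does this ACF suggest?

The largest autocorrelation is r_6 = 0.40; the remaining lags stay at or below 0.09.
The dominant spike at lag 6 indicates a seasonal period of 6.

6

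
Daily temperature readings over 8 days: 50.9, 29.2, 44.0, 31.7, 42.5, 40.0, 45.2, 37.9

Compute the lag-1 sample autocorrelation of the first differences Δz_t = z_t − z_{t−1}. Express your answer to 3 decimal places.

-0.674

First differences Δz: -21.7, 14.8, -12.3, 10.8, -2.5, 5.2, -7.3
Mean of differences = -1.8571
Numerator Σ(Δz_t−Δz̄)(Δz_{t+1}−Δz̄) = -687.7347
Denominator Σ(Δz_t−Δz̄)² = 1020.2971
r_1(Δz) = -687.7347 / 1020.2971 = -0.674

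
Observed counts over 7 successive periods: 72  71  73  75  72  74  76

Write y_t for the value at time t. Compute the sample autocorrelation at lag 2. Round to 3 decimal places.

Mean ȳ = (72 + 71 + 73 + 75 + 72 + 74 + 76)/7 = 73.2857
Deviations from mean: -1.2857, -2.2857, -0.2857, 1.7143, -1.2857, 0.7143, 2.7143
Numerator Σ_{t=1}^{5}(y_t−ȳ)(y_{t+2}−ȳ) = -5.4490
Denominator Σ(y_t−ȳ)² = 19.4286
r_2 = -5.4490 / 19.4286 = -0.280

-0.280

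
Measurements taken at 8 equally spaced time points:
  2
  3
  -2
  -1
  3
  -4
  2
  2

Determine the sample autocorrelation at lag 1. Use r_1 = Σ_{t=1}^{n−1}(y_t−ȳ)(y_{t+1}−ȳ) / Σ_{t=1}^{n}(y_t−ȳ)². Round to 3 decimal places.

Mean ȳ = (2 + 3 − 2 − 1 + 3 − 4 + 2 + 2)/8 = 0.6250
Deviations from mean: 1.3750, 2.3750, -2.6250, -1.6250, 2.3750, -4.6250, 1.3750, 1.3750
Numerator Σ_{t=1}^{7}(y_t−ȳ)(y_{t+1}−ȳ) = -18.0156
Denominator Σ(y_t−ȳ)² = 47.8750
r_1 = -18.0156 / 47.8750 = -0.376

-0.376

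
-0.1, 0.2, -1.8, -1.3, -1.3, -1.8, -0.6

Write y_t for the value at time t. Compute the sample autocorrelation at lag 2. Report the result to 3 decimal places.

Mean ȳ = (-0.1 + 0.2 − 1.8 − 1.3 − 1.3 − 1.8 − 0.6)/7 = -0.9571
Deviations from mean: 0.8571, 1.1571, -0.8429, -0.3429, -0.3429, -0.8429, 0.3571
Σ(y_t−ȳ)(y_{t+2}−ȳ) = (-0.7224) + (-0.3967) + (0.2890) + (0.2890) + (-0.1224) = -0.6637
Denominator Σ(y_t−ȳ)² = 3.8571
r_2 = -0.6637 / 3.8571 = -0.172

-0.172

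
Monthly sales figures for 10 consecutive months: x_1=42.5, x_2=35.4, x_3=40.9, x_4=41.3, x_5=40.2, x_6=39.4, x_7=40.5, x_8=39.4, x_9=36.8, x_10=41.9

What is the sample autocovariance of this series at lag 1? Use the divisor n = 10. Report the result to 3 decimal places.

-2.016

Mean x̄ = (42.5 + 35.4 + 40.9 + 41.3 + 40.2 + 39.4 + 40.5 + 39.4 + 36.8 + 41.9)/10 = 39.8300
Σ_{t=1}^{9}(x_t−x̄)(x_{t+1}−x̄) = -20.1559
γ_1 = -20.1559 / 10 = -2.016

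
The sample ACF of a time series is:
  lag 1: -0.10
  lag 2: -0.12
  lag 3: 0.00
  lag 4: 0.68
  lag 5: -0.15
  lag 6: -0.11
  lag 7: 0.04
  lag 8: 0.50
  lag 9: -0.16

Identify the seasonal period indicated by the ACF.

4

The largest autocorrelation is r_4 = 0.68, with a weaker echo at lag 8 (0.50); the remaining lags stay at or below 0.04.
The dominant spike at lag 4 indicates a seasonal period of 4.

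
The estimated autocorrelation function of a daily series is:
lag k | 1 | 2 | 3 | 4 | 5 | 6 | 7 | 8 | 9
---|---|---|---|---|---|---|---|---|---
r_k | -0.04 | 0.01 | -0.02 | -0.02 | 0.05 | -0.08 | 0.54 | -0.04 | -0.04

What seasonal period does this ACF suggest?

The largest autocorrelation is r_7 = 0.54; the remaining lags stay at or below 0.05.
The dominant spike at lag 7 indicates a seasonal period of 7.

7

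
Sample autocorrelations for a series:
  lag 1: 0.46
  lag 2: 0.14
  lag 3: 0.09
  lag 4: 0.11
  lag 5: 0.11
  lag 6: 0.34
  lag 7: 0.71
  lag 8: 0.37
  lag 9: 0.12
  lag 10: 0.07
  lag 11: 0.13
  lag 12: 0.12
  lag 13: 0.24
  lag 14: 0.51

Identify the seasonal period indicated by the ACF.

The largest autocorrelation is r_7 = 0.71, with a weaker echo at lag 14 (0.51); the remaining lags stay at or below 0.46. The elevated value at lag 1 (0.46), dropping to 0.14 at lag 2, reflects decaying short-term dependence rather than seasonality.
The dominant spike at lag 7 indicates a seasonal period of 7.

7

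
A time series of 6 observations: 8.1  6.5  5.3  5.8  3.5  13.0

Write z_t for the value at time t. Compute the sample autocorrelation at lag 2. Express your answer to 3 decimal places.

-0.045

Mean z̄ = (8.1 + 6.5 + 5.3 + 5.8 + 3.5 + 13.0)/6 = 7.0333
Deviations from mean: 1.0667, -0.5333, -1.7333, -1.2333, -3.5333, 5.9667
Σ(z_t−z̄)(z_{t+2}−z̄) = (-1.8489) + (0.6578) + (6.1244) + (-7.3589) = -2.4256
Denominator Σ(z_t−z̄)² = 54.0333
r_2 = -2.4256 / 54.0333 = -0.045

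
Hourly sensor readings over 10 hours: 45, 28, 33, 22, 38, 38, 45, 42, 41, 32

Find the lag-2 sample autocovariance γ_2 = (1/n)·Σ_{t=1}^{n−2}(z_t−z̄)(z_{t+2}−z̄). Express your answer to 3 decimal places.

10.088

Mean z̄ = (45 + 28 + 33 + 22 + 38 + 38 + 45 + 42 + 41 + 32)/10 = 36.4000
Σ_{t=1}^{8}(z_t−z̄)(z_{t+2}−z̄) = 100.8800
γ_2 = 100.8800 / 10 = 10.088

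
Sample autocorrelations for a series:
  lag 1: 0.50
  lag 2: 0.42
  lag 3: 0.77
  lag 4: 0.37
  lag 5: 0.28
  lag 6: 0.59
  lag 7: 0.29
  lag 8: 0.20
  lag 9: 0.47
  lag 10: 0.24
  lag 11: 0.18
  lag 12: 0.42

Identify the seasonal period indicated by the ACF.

The largest autocorrelation is r_3 = 0.77, with a weaker echo at lag 6 (0.59); the remaining lags stay at or below 0.50. The elevated value at lag 1 (0.50), dropping to 0.42 at lag 2, reflects decaying short-term dependence rather than seasonality.
The dominant spike at lag 3 indicates a seasonal period of 3.

3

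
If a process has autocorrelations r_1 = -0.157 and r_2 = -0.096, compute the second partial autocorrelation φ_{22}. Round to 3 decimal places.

-0.124

φ_{22} = (r_2 − r_1²) / (1 − r_1²)
r_1² = (-0.157)² = 0.024649
Numerator = -0.096 − 0.0246 = -0.1206; denominator = 1 − 0.0246 = 0.9754
φ_{22} = -0.1206 / 0.9754 = -0.124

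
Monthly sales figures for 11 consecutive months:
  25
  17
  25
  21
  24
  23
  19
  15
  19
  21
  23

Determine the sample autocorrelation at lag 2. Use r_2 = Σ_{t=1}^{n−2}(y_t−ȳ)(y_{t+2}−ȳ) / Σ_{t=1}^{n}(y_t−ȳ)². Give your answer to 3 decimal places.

0.093

Mean ȳ = (25 + 17 + 25 + 21 + 24 + 23 + 19 + 15 + 19 + 21 + 23)/11 = 21.0909
Numerator Σ_{t=1}^{9}(y_t−ȳ)(y_{t+2}−ȳ) = 10.0744
Denominator Σ(y_t−ȳ)² = 108.9091
r_2 = 10.0744 / 108.9091 = 0.093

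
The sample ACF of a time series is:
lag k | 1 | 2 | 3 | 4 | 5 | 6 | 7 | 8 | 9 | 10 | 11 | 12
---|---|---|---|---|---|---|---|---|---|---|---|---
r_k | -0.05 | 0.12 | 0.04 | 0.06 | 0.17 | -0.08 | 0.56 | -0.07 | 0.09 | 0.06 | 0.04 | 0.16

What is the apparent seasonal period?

7

The largest autocorrelation is r_7 = 0.56; the remaining lags stay at or below 0.17.
The dominant spike at lag 7 indicates a seasonal period of 7.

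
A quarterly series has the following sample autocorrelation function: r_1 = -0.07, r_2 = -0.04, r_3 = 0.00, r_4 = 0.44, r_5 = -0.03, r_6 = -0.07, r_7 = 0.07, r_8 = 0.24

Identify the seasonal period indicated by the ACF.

The largest autocorrelation is r_4 = 0.44, with a weaker echo at lag 8 (0.24); the remaining lags stay at or below 0.07.
The dominant spike at lag 4 indicates a seasonal period of 4.

4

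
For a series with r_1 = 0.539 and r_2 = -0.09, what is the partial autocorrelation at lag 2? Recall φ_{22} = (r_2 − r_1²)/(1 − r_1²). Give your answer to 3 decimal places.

-0.536

φ_{22} = (r_2 − r_1²) / (1 − r_1²)
r_1² = (0.539)² = 0.290521
Numerator = -0.09 − 0.2905 = -0.3805; denominator = 1 − 0.2905 = 0.7095
φ_{22} = -0.3805 / 0.7095 = -0.536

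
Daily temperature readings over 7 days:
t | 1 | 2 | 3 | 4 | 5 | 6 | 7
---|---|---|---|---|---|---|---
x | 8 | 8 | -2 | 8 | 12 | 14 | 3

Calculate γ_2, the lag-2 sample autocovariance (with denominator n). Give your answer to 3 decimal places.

Mean x̄ = (8 + 8 − 2 + 8 + 12 + 14 + 3)/7 = 7.2857
Deviations: 0.7143, 0.7143, -9.2857, 0.7143, 4.7143, 6.7143, -4.2857
Σ_{t=1}^{5}(x_t−x̄)(x_{t+2}−x̄) = -65.3061
γ_2 = -65.3061 / 7 = -9.329

-9.329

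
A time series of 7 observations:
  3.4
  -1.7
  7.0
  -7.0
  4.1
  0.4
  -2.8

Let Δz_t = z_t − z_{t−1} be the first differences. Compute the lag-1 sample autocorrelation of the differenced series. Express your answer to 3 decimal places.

First differences Δz: -5.1, 8.7, -14.0, 11.1, -3.7, -3.2
Mean of differences = -1.0333
Numerator Σ(Δz_t−Δz̄)(Δz_{t+1}−Δz̄) = -349.6978
Denominator Σ(Δz_t−Δz̄)² = 438.4333
r_1(Δz) = -349.6978 / 438.4333 = -0.798

-0.798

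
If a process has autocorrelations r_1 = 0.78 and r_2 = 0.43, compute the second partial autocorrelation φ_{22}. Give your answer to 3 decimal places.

φ_{22} = (r_2 − r_1²) / (1 − r_1²)
r_1² = (0.78)² = 0.6084
Numerator = 0.43 − 0.6084 = -0.1784; denominator = 1 − 0.6084 = 0.3916
φ_{22} = -0.1784 / 0.3916 = -0.456

-0.456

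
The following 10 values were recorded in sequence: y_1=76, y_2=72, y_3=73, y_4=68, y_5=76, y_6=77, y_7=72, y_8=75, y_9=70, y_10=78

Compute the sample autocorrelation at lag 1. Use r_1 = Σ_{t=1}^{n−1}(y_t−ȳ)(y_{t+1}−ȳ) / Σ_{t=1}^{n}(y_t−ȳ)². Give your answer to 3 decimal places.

-0.348

Mean ȳ = (76 + 72 + 73 + 68 + 76 + 77 + 72 + 75 + 70 + 78)/10 = 73.7000
Numerator Σ_{t=1}^{9}(y_t−ȳ)(y_{t+1}−ȳ) = -32.7900
Denominator Σ(y_t−ȳ)² = 94.1000
r_1 = -32.7900 / 94.1000 = -0.348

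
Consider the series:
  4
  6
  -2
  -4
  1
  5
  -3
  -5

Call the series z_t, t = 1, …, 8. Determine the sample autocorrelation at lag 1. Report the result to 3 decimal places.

0.154

Mean z̄ = (4 + 6 − 2 − 4 + 1 + 5 − 3 − 5)/8 = 0.2500
Deviations from mean: 3.7500, 5.7500, -2.2500, -4.2500, 0.7500, 4.7500, -3.2500, -5.2500
Σ(z_t−z̄)(z_{t+1}−z̄) = (21.5625) + (-12.9375) + (9.5625) + (-3.1875) + (3.5625) + (-15.4375) + (17.0625) = 20.1875
Denominator Σ(z_t−z̄)² = 131.5000
r_1 = 20.1875 / 131.5000 = 0.154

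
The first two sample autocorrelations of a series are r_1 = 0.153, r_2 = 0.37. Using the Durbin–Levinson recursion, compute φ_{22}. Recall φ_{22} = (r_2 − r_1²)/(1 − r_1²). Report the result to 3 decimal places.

φ_{22} = (r_2 − r_1²) / (1 − r_1²)
r_1² = (0.153)² = 0.023409
Numerator = 0.37 − 0.0234 = 0.3466; denominator = 1 − 0.0234 = 0.9766
φ_{22} = 0.3466 / 0.9766 = 0.355

0.355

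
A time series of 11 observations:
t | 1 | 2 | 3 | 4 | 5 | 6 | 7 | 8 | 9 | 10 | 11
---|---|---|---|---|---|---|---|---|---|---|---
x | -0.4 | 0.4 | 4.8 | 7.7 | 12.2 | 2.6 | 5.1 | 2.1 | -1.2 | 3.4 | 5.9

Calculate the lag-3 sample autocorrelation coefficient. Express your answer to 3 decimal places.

-0.358

Mean x̄ = (-0.4 + 0.4 + 4.8 + 7.7 + 12.2 + 2.6 + 5.1 + 2.1 − 1.2 + 3.4 + 5.9)/11 = 3.8727
Numerator Σ_{t=1}^{8}(x_t−x̄)(x_{t+3}−x̄) = -54.2340
Denominator Σ(x_t−x̄)² = 151.5018
r_3 = -54.2340 / 151.5018 = -0.358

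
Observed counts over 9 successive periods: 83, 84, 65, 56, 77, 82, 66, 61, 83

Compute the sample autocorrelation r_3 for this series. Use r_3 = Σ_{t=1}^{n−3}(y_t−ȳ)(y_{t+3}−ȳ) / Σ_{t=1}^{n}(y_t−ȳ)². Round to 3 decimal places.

-0.038

Mean ȳ = (83 + 84 + 65 + 56 + 77 + 82 + 66 + 61 + 83)/9 = 73.0000
Numerator Σ_{t=1}^{6}(y_t−ȳ)(y_{t+3}−ȳ) = -37.0000
Denominator Σ(y_t−ȳ)² = 964.0000
r_3 = -37.0000 / 964.0000 = -0.038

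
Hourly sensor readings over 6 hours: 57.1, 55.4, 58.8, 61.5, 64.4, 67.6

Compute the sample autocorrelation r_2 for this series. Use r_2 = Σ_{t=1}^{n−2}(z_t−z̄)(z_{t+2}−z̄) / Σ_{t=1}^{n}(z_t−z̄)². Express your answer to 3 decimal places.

Mean z̄ = (57.1 + 55.4 + 58.8 + 61.5 + 64.4 + 67.6)/6 = 60.8000
Deviations from mean: -3.7000, -5.4000, -2.0000, 0.7000, 3.6000, 6.8000
Numerator Σ_{t=1}^{4}(z_t−z̄)(z_{t+2}−z̄) = 1.1800
Denominator Σ(z_t−z̄)² = 106.5400
r_2 = 1.1800 / 106.5400 = 0.011

0.011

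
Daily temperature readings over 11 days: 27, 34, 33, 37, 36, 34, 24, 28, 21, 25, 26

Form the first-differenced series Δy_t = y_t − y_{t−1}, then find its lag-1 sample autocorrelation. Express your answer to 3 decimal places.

-0.340

First differences Δy: 7, -1, 4, -1, -2, -10, 4, -7, 4, 1
Mean of differences = -0.1000
Numerator Σ(Δy_t−Δȳ)(Δy_{t+1}−Δȳ) = -85.9100
Denominator Σ(Δy_t−Δȳ)² = 252.9000
r_1(Δy) = -85.9100 / 252.9000 = -0.340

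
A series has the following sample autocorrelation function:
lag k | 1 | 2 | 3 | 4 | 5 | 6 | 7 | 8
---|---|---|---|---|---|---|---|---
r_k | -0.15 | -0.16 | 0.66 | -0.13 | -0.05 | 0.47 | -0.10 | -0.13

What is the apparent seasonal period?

3

The largest autocorrelation is r_3 = 0.66, with a weaker echo at lag 6 (0.47); the remaining lags stay at or below -0.05.
The dominant spike at lag 3 indicates a seasonal period of 3.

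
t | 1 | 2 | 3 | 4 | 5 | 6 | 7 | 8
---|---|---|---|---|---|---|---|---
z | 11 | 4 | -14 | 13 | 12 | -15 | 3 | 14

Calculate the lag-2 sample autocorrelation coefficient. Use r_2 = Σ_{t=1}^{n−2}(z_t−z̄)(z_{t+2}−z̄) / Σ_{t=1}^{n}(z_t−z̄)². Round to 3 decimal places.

Mean z̄ = (11 + 4 − 14 + 13 + 12 − 15 + 3 + 14)/8 = 3.5000
Deviations from mean: 7.5000, 0.5000, -17.5000, 9.5000, 8.5000, -18.5000, -0.5000, 10.5000
Numerator Σ_{t=1}^{6}(z_t−z̄)(z_{t+2}−z̄) = -649.5000
Denominator Σ(z_t−z̄)² = 978.0000
r_2 = -649.5000 / 978.0000 = -0.664

-0.664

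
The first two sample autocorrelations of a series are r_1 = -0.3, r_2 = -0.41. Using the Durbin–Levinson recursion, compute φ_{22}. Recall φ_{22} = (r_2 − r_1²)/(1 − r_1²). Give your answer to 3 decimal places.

-0.549

φ_{22} = (r_2 − r_1²) / (1 − r_1²)
r_1² = (-0.3)² = 0.09
Numerator = -0.41 − 0.0900 = -0.5000; denominator = 1 − 0.0900 = 0.9100
φ_{22} = -0.5000 / 0.9100 = -0.549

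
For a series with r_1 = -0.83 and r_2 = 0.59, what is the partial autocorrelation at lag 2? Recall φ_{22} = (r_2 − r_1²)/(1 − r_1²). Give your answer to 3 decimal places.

φ_{22} = (r_2 − r_1²) / (1 − r_1²)
r_1² = (-0.83)² = 0.6889
Numerator = 0.59 − 0.6889 = -0.0989; denominator = 1 − 0.6889 = 0.3111
φ_{22} = -0.0989 / 0.3111 = -0.318

-0.318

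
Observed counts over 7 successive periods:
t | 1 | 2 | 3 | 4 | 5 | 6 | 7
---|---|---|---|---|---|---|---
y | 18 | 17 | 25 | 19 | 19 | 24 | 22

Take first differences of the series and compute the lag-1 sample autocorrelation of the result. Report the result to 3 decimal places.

First differences Δy: -1, 8, -6, 0, 5, -2
Mean of differences = 0.6667
Numerator Σ(Δy_t−Δȳ)(Δy_{t+1}−Δȳ) = -71.1111
Denominator Σ(Δy_t−Δȳ)² = 127.3333
r_1(Δy) = -71.1111 / 127.3333 = -0.558

-0.558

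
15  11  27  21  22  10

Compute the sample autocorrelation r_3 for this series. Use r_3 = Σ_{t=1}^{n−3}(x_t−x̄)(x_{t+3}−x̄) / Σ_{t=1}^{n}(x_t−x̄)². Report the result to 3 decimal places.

Mean x̄ = (15 + 11 + 27 + 21 + 22 + 10)/6 = 17.6667
Σ(x_t−x̄)(x_{t+3}−x̄) = (-8.8889) + (-28.8889) + (-71.5556) = -109.3333
Denominator Σ(x_t−x̄)² = 227.3333
r_3 = -109.3333 / 227.3333 = -0.481

-0.481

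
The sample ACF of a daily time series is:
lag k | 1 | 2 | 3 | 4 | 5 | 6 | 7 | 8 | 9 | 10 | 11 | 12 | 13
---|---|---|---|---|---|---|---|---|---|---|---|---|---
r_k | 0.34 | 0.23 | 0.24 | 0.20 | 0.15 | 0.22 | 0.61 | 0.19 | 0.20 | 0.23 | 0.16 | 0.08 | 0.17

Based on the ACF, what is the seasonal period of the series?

7

The largest autocorrelation is r_7 = 0.61; the remaining lags stay at or below 0.34. The elevated value at lag 1 (0.34), dropping to 0.23 at lag 2, reflects decaying short-term dependence rather than seasonality.
The dominant spike at lag 7 indicates a seasonal period of 7.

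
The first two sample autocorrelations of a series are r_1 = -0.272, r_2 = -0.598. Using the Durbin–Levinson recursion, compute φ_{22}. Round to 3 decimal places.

φ_{22} = (r_2 − r_1²) / (1 − r_1²)
r_1² = (-0.272)² = 0.073984
Numerator = -0.598 − 0.0740 = -0.6720; denominator = 1 − 0.0740 = 0.9260
φ_{22} = -0.6720 / 0.9260 = -0.726

-0.726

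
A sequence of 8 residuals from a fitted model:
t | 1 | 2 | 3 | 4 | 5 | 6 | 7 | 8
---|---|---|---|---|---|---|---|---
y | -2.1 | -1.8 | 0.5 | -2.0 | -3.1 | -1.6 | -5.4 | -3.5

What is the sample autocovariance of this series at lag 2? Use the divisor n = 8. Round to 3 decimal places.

0.067

Mean ȳ = (-2.1 − 1.8 + 0.5 − 2.0 − 3.1 − 1.6 − 5.4 − 3.5)/8 = -2.3750
Deviations: 0.2750, 0.5750, 2.8750, 0.3750, -0.7250, 0.7750, -3.0250, -1.1250
Σ_{t=1}^{6}(y_t−ȳ)(y_{t+2}−ȳ) = 0.5338
γ_2 = 0.5338 / 8 = 0.067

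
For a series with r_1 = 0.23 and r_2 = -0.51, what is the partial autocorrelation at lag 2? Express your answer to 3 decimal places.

-0.594

φ_{22} = (r_2 − r_1²) / (1 − r_1²)
r_1² = (0.23)² = 0.0529
Numerator = -0.51 − 0.0529 = -0.5629; denominator = 1 − 0.0529 = 0.9471
φ_{22} = -0.5629 / 0.9471 = -0.594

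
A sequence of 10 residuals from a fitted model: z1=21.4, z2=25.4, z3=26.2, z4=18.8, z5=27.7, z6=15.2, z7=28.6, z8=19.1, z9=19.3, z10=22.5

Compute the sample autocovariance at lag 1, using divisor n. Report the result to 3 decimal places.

Mean z̄ = (21.4 + 25.4 + 26.2 + 18.8 + 27.7 + 15.2 + 28.6 + 19.1 + 19.3 + 22.5)/10 = 22.4200
Σ_{t=1}^{9}(z_t−z̄)(z_{t+1}−z̄) = -117.7224
γ_1 = -117.7224 / 10 = -11.772

-11.772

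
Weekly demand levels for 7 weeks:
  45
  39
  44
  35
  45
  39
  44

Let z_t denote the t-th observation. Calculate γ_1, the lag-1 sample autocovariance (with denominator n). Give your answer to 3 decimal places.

-9.802

Mean z̄ = (45 + 39 + 44 + 35 + 45 + 39 + 44)/7 = 41.5714
Deviations: 3.4286, -2.5714, 2.4286, -6.5714, 3.4286, -2.5714, 2.4286
Σ_{t=1}^{6}(z_t−z̄)(z_{t+1}−z̄) = -68.6122
γ_1 = -68.6122 / 7 = -9.802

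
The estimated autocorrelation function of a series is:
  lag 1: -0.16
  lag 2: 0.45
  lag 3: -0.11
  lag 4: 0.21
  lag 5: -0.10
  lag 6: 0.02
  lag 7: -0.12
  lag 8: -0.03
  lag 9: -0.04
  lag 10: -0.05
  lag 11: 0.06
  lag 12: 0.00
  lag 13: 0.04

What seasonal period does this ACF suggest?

2

The largest autocorrelation is r_2 = 0.45, with a weaker echo at lag 4 (0.21); the remaining lags stay at or below 0.06.
The dominant spike at lag 2 indicates a seasonal period of 2.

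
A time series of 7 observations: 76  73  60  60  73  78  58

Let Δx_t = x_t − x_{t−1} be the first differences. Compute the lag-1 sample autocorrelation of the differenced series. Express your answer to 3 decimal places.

0.014

First differences Δx: -3, -13, 0, 13, 5, -20
Mean of differences = -3.0000
Numerator Σ(Δx_t−Δx̄)(Δx_{t+1}−Δx̄) = 10.0000
Denominator Σ(Δx_t−Δx̄)² = 718.0000
r_1(Δx) = 10.0000 / 718.0000 = 0.014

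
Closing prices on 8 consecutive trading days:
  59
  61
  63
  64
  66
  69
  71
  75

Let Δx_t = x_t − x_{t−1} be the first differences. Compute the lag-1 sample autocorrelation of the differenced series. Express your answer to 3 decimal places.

First differences Δx: 2, 2, 1, 2, 3, 2, 4
Mean of differences = 2.2857
Numerator Σ(Δx_t−Δx̄)(Δx_{t+1}−Δx̄) = -0.0816
Denominator Σ(Δx_t−Δx̄)² = 5.4286
r_1(Δx) = -0.0816 / 5.4286 = -0.015

-0.015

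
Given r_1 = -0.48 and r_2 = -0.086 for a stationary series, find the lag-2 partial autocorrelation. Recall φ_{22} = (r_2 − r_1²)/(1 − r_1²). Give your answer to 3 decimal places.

φ_{22} = (r_2 − r_1²) / (1 − r_1²)
r_1² = (-0.48)² = 0.2304
Numerator = -0.086 − 0.2304 = -0.3164; denominator = 1 − 0.2304 = 0.7696
φ_{22} = -0.3164 / 0.7696 = -0.411

-0.411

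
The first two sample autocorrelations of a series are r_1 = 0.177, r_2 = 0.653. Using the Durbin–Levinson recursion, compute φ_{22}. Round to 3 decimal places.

φ_{22} = (r_2 − r_1²) / (1 − r_1²)
r_1² = (0.177)² = 0.031329
Numerator = 0.653 − 0.0313 = 0.6217; denominator = 1 − 0.0313 = 0.9687
φ_{22} = 0.6217 / 0.9687 = 0.642

0.642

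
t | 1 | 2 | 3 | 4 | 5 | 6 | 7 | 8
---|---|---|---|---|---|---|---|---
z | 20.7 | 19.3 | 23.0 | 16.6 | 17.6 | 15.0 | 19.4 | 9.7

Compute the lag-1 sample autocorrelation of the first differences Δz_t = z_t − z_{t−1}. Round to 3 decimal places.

First differences Δz: -1.4, 3.7, -6.4, 1.0, -2.6, 4.4, -9.7
Mean of differences = -1.5714
Numerator Σ(Δz_t−Δz̄)(Δz_{t+1}−Δz̄) = -94.2922
Denominator Σ(Δz_t−Δz̄)² = 160.5343
r_1(Δz) = -94.2922 / 160.5343 = -0.587

-0.587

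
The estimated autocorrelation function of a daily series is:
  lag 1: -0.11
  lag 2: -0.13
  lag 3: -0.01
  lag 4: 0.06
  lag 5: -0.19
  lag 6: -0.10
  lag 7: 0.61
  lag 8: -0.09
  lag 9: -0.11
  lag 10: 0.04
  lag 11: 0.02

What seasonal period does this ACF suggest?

The largest autocorrelation is r_7 = 0.61; the remaining lags stay at or below 0.06.
The dominant spike at lag 7 indicates a seasonal period of 7.

7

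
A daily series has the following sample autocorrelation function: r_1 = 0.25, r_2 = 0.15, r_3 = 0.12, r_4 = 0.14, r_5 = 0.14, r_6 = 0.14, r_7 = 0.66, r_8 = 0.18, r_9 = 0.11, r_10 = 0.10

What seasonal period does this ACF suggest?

The largest autocorrelation is r_7 = 0.66; the remaining lags stay at or below 0.25. The elevated value at lag 1 (0.25), dropping to 0.15 at lag 2, reflects decaying short-term dependence rather than seasonality.
The dominant spike at lag 7 indicates a seasonal period of 7.

7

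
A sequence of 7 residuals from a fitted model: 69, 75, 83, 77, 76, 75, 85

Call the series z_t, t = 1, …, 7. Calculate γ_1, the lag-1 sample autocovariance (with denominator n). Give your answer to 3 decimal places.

-1.452

Mean z̄ = (69 + 75 + 83 + 77 + 76 + 75 + 85)/7 = 77.1429
Deviations: -8.1429, -2.1429, 5.8571, -0.1429, -1.1429, -2.1429, 7.8571
Σ_{t=1}^{6}(z_t−z̄)(z_{t+1}−z̄) = -10.1633
γ_1 = -10.1633 / 7 = -1.452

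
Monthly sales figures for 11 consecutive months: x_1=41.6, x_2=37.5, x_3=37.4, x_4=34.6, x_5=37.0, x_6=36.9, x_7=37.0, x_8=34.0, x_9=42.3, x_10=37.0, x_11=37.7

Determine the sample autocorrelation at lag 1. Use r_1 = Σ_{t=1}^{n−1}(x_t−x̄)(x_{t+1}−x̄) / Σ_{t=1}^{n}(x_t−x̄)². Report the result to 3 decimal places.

Mean x̄ = (41.6 + 37.5 + 37.4 + 34.6 + 37.0 + 36.9 + 37.0 + 34.0 + 42.3 + 37.0 + 37.7)/11 = 37.5455
Numerator Σ_{t=1}^{10}(x_t−x̄)(x_{t+1}−x̄) = -15.0393
Denominator Σ(x_t−x̄)² = 61.6473
r_1 = -15.0393 / 61.6473 = -0.244

-0.244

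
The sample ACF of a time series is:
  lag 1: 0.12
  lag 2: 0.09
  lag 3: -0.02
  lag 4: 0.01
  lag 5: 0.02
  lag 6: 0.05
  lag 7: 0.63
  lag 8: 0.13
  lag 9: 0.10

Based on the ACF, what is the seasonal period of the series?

The largest autocorrelation is r_7 = 0.63; the remaining lags stay at or below 0.13.
The dominant spike at lag 7 indicates a seasonal period of 7.

7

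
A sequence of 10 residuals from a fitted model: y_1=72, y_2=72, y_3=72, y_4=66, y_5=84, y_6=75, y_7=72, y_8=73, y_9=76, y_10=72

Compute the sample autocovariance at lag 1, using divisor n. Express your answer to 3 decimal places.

-5.356

Mean ȳ = (72 + 72 + 72 + 66 + 84 + 75 + 72 + 73 + 76 + 72)/10 = 73.4000
Σ_{t=1}^{9}(y_t−ȳ)(y_{t+1}−ȳ) = -53.5600
γ_1 = -53.5600 / 10 = -5.356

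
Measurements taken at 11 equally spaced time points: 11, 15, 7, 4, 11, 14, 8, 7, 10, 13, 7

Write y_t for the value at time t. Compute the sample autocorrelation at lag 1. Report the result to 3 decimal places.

-0.045

Mean ȳ = (11 + 15 + 7 + 4 + 11 + 14 + 8 + 7 + 10 + 13 + 7)/11 = 9.7273
Numerator Σ_{t=1}^{10}(y_t−ȳ)(y_{t+1}−ȳ) = -5.3471
Denominator Σ(y_t−ȳ)² = 118.1818
r_1 = -5.3471 / 118.1818 = -0.045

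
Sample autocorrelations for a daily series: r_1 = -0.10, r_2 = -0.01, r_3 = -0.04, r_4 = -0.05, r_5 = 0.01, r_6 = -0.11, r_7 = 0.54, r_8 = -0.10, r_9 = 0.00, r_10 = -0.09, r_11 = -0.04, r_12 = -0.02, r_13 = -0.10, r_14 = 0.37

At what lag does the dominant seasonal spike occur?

7

The largest autocorrelation is r_7 = 0.54, with a weaker echo at lag 14 (0.37); the remaining lags stay at or below 0.01.
The dominant spike at lag 7 indicates a seasonal period of 7.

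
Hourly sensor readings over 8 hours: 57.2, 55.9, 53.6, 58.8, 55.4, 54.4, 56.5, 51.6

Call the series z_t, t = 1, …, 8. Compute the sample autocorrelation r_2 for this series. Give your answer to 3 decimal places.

-0.033

Mean z̄ = (57.2 + 55.9 + 53.6 + 58.8 + 55.4 + 54.4 + 56.5 + 51.6)/8 = 55.4250
Deviations from mean: 1.7750, 0.4750, -1.8250, 3.3750, -0.0250, -1.0250, 1.0750, -3.8250
Σ(z_t−z̄)(z_{t+2}−z̄) = (-3.2394) + (1.6031) + (0.0456) + (-3.4594) + (-0.0269) + (3.9206) = -1.1563
Denominator Σ(z_t−z̄)² = 34.9350
r_2 = -1.1563 / 34.9350 = -0.033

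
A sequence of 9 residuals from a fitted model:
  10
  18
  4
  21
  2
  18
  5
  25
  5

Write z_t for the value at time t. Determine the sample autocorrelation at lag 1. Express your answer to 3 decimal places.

Mean z̄ = (10 + 18 + 4 + 21 + 2 + 18 + 5 + 25 + 5)/9 = 12.0000
Numerator Σ_{t=1}^{8}(z_t−z̄)(z_{t+1}−z̄) = -506.0000
Denominator Σ(z_t−z̄)² = 588.0000
r_1 = -506.0000 / 588.0000 = -0.861

-0.861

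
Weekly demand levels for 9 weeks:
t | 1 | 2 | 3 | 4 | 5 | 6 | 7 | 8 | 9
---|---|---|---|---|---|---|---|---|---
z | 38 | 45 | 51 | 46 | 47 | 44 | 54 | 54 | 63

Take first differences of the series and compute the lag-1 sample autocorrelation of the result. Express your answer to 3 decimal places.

First differences Δz: 7, 6, -5, 1, -3, 10, 0, 9
Mean of differences = 3.1250
Numerator Σ(Δz_t−Δz̄)(Δz_{t+1}−Δz̄) = -63.8906
Denominator Σ(Δz_t−Δz̄)² = 222.8750
r_1(Δz) = -63.8906 / 222.8750 = -0.287

-0.287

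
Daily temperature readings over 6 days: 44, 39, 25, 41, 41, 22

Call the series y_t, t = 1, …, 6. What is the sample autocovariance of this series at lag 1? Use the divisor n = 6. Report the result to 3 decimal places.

-18.019

Mean ȳ = (44 + 39 + 25 + 41 + 41 + 22)/6 = 35.3333
Σ_{t=1}^{5}(y_t−ȳ)(y_{t+1}−ȳ) = -108.1111
γ_1 = -108.1111 / 6 = -18.019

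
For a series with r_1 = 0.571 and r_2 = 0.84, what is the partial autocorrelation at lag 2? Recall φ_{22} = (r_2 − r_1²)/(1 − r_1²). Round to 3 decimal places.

φ_{22} = (r_2 − r_1²) / (1 − r_1²)
r_1² = (0.571)² = 0.326041
Numerator = 0.84 − 0.3260 = 0.5140; denominator = 1 − 0.3260 = 0.6740
φ_{22} = 0.5140 / 0.6740 = 0.763

0.763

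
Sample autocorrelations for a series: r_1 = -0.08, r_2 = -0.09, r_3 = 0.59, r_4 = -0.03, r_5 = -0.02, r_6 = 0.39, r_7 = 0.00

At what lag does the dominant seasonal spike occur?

3

The largest autocorrelation is r_3 = 0.59, with a weaker echo at lag 6 (0.39); the remaining lags stay at or below 0.00.
The dominant spike at lag 3 indicates a seasonal period of 3.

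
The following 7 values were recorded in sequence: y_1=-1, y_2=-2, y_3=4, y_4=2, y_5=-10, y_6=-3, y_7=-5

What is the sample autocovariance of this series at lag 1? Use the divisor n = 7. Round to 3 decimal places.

0.446

Mean ȳ = (-1 − 2 + 4 + 2 − 10 − 3 − 5)/7 = -2.1429
Deviations: 1.1429, 0.1429, 6.1429, 4.1429, -7.8571, -0.8571, -2.8571
Σ_{t=1}^{6}(y_t−ȳ)(y_{t+1}−ȳ) = 3.1224
γ_1 = 3.1224 / 7 = 0.446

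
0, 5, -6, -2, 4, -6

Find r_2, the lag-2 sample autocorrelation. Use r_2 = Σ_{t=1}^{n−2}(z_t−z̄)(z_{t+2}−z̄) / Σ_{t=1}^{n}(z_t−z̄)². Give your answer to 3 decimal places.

-0.266

Mean z̄ = (0 + 5 − 6 − 2 + 4 − 6)/6 = -0.8333
Numerator Σ_{t=1}^{4}(z_t−z̄)(z_{t+2}−z̄) = -30.0556
Denominator Σ(z_t−z̄)² = 112.8333
r_2 = -30.0556 / 112.8333 = -0.266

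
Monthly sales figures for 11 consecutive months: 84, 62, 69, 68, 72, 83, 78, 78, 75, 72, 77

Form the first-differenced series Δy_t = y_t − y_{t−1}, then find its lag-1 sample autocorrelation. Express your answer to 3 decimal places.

First differences Δy: -22, 7, -1, 4, 11, -5, 0, -3, -3, 5
Mean of differences = -0.7000
Numerator Σ(Δy_t−Δȳ)(Δy_{t+1}−Δȳ) = -175.4900
Denominator Σ(Δy_t−Δȳ)² = 734.1000
r_1(Δy) = -175.4900 / 734.1000 = -0.239

-0.239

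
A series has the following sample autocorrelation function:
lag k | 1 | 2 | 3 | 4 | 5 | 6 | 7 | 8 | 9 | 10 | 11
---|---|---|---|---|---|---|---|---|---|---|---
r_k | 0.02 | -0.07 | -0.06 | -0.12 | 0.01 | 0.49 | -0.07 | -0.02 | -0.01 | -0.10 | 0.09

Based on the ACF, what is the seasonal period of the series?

The largest autocorrelation is r_6 = 0.49; the remaining lags stay at or below 0.09.
The dominant spike at lag 6 indicates a seasonal period of 6.

6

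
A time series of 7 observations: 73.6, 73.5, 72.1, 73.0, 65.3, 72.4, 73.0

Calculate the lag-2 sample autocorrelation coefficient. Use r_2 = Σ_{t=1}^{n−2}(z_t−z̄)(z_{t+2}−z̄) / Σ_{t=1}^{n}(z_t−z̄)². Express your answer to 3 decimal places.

Mean z̄ = (73.6 + 73.5 + 72.1 + 73.0 + 65.3 + 72.4 + 73.0)/7 = 71.8429
Σ(z_t−z̄)(z_{t+2}−z̄) = (0.4518) + (1.9176) + (-1.6824) + (0.6447) + (-7.5710) = -6.2394
Denominator Σ(z_t−z̄)² = 51.6971
r_2 = -6.2394 / 51.6971 = -0.121

-0.121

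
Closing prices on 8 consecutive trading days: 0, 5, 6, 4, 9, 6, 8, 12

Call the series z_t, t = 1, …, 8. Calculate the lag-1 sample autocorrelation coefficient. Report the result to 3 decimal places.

Mean z̄ = (0 + 5 + 6 + 4 + 9 + 6 + 8 + 12)/8 = 6.2500
Deviations from mean: -6.2500, -1.2500, -0.2500, -2.2500, 2.7500, -0.2500, 1.7500, 5.7500
Numerator Σ_{t=1}^{7}(z_t−z̄)(z_{t+1}−z̄) = 11.4375
Denominator Σ(z_t−z̄)² = 89.5000
r_1 = 11.4375 / 89.5000 = 0.128

0.128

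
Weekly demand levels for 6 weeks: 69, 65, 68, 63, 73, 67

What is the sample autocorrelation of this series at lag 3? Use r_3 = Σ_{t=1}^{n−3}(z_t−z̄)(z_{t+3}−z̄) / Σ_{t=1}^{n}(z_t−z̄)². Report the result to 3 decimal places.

Mean z̄ = (69 + 65 + 68 + 63 + 73 + 67)/6 = 67.5000
Numerator Σ_{t=1}^{3}(z_t−z̄)(z_{t+3}−z̄) = -20.7500
Denominator Σ(z_t−z̄)² = 59.5000
r_3 = -20.7500 / 59.5000 = -0.349

-0.349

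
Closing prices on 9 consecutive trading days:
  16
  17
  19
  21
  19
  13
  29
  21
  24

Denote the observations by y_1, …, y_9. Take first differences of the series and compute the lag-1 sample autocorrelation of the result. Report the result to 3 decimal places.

First differences Δy: 1, 2, 2, -2, -6, 16, -8, 3
Mean of differences = 1.0000
Numerator Σ(Δy_t−Δȳ)(Δy_{t+1}−Δȳ) = -239.0000
Denominator Σ(Δy_t−Δȳ)² = 370.0000
r_1(Δy) = -239.0000 / 370.0000 = -0.646

-0.646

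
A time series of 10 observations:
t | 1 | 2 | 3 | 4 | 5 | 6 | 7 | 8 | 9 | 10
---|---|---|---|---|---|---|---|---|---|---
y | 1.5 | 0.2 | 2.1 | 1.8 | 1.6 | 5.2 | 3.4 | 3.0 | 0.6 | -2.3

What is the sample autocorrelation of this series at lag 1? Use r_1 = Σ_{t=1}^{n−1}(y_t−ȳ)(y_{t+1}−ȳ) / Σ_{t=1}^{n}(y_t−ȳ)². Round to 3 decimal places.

Mean ȳ = (1.5 + 0.2 + 2.1 + 1.8 + 1.6 + 5.2 + 3.4 + 3.0 + 0.6 − 2.3)/10 = 1.7100
Numerator Σ_{t=1}^{9}(y_t−ȳ)(y_{t+1}−ȳ) = 10.4669
Denominator Σ(y_t−ȳ)² = 36.5090
r_1 = 10.4669 / 36.5090 = 0.287

0.287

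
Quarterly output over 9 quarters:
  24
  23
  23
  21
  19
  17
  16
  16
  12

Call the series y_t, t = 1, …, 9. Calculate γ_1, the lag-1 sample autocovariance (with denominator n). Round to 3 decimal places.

8.889

Mean ȳ = (24 + 23 + 23 + 21 + 19 + 17 + 16 + 16 + 12)/9 = 19.0000
Σ_{t=1}^{8}(y_t−ȳ)(y_{t+1}−ȳ) = 80.0000
γ_1 = 80.0000 / 9 = 8.889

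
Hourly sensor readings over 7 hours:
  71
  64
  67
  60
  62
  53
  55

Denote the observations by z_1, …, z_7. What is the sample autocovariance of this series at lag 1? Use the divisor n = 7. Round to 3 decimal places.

11.397

Mean z̄ = (71 + 64 + 67 + 60 + 62 + 53 + 55)/7 = 61.7143
Deviations: 9.2857, 2.2857, 5.2857, -1.7143, 0.2857, -8.7143, -6.7143
Σ_{t=1}^{6}(z_t−z̄)(z_{t+1}−z̄) = 79.7755
γ_1 = 79.7755 / 7 = 11.397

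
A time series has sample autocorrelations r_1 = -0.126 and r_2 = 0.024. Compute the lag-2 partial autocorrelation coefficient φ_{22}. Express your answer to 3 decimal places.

φ_{22} = (r_2 − r_1²) / (1 − r_1²)
r_1² = (-0.126)² = 0.015876
Numerator = 0.024 − 0.0159 = 0.0081; denominator = 1 − 0.0159 = 0.9841
φ_{22} = 0.0081 / 0.9841 = 0.008

0.008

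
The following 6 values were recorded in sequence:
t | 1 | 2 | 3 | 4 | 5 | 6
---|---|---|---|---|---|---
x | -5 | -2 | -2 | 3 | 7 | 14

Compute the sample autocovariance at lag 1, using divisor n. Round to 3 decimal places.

Mean x̄ = (-5 − 2 − 2 + 3 + 7 + 14)/6 = 2.5000
Deviations: -7.5000, -4.5000, -4.5000, 0.5000, 4.5000, 11.5000
Σ_{t=1}^{5}(x_t−x̄)(x_{t+1}−x̄) = 105.7500
γ_1 = 105.7500 / 6 = 17.625

17.625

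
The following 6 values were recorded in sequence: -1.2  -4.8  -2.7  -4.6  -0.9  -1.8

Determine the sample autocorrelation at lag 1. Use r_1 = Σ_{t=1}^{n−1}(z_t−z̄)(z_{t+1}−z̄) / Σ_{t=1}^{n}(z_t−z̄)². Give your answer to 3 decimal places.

-0.341

Mean z̄ = (-1.2 − 4.8 − 2.7 − 4.6 − 0.9 − 1.8)/6 = -2.6667
Deviations from mean: 1.4667, -2.1333, -0.0333, -1.9333, 1.7667, 0.8667
Numerator Σ_{t=1}^{5}(z_t−z̄)(z_{t+1}−z̄) = -4.8778
Denominator Σ(z_t−z̄)² = 14.3133
r_1 = -4.8778 / 14.3133 = -0.341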